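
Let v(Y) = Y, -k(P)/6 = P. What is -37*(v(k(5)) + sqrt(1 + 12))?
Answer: 1110 - 37*sqrt(13) ≈ 976.59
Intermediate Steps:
k(P) = -6*P
-37*(v(k(5)) + sqrt(1 + 12)) = -37*(-6*5 + sqrt(1 + 12)) = -37*(-30 + sqrt(13)) = 1110 - 37*sqrt(13)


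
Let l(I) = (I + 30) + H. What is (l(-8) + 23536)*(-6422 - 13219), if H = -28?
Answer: -462152730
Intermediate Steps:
l(I) = 2 + I (l(I) = (I + 30) - 28 = (30 + I) - 28 = 2 + I)
(l(-8) + 23536)*(-6422 - 13219) = ((2 - 8) + 23536)*(-6422 - 13219) = (-6 + 23536)*(-19641) = 23530*(-19641) = -462152730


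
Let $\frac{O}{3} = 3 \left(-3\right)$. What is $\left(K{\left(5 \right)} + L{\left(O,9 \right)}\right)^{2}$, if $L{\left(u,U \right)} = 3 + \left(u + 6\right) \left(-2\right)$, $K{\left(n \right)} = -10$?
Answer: $1225$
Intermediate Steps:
$O = -27$ ($O = 3 \cdot 3 \left(-3\right) = 3 \left(-9\right) = -27$)
$L{\left(u,U \right)} = -9 - 2 u$ ($L{\left(u,U \right)} = 3 + \left(6 + u\right) \left(-2\right) = 3 - \left(12 + 2 u\right) = -9 - 2 u$)
$\left(K{\left(5 \right)} + L{\left(O,9 \right)}\right)^{2} = \left(-10 - -45\right)^{2} = \left(-10 + \left(-9 + 54\right)\right)^{2} = \left(-10 + 45\right)^{2} = 35^{2} = 1225$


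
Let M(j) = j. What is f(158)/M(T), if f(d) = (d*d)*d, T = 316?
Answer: 12482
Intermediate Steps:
f(d) = d³ (f(d) = d²*d = d³)
f(158)/M(T) = 158³/316 = 3944312*(1/316) = 12482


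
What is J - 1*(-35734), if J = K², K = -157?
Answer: 60383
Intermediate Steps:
J = 24649 (J = (-157)² = 24649)
J - 1*(-35734) = 24649 - 1*(-35734) = 24649 + 35734 = 60383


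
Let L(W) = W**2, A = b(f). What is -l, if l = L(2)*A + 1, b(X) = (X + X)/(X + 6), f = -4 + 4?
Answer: -1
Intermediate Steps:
f = 0
b(X) = 2*X/(6 + X) (b(X) = (2*X)/(6 + X) = 2*X/(6 + X))
A = 0 (A = 2*0/(6 + 0) = 2*0/6 = 2*0*(1/6) = 0)
l = 1 (l = 2**2*0 + 1 = 4*0 + 1 = 0 + 1 = 1)
-l = -1*1 = -1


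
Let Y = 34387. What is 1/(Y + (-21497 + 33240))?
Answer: 1/46130 ≈ 2.1678e-5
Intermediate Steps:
1/(Y + (-21497 + 33240)) = 1/(34387 + (-21497 + 33240)) = 1/(34387 + 11743) = 1/46130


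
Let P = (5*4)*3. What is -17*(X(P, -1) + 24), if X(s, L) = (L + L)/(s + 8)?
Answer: -815/2 ≈ -407.50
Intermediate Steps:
P = 60 (P = 20*3 = 60)
X(s, L) = 2*L/(8 + s) (X(s, L) = (2*L)/(8 + s) = 2*L/(8 + s))
-17*(X(P, -1) + 24) = -17*(2*(-1)/(8 + 60) + 24) = -17*(2*(-1)/68 + 24) = -17*(2*(-1)*(1/68) + 24) = -17*(-1/34 + 24) = -17*815/34 = -815/2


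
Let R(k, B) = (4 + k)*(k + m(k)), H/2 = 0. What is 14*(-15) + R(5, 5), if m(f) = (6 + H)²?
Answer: 159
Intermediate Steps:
H = 0 (H = 2*0 = 0)
m(f) = 36 (m(f) = (6 + 0)² = 6² = 36)
R(k, B) = (4 + k)*(36 + k) (R(k, B) = (4 + k)*(k + 36) = (4 + k)*(36 + k))
14*(-15) + R(5, 5) = 14*(-15) + (144 + 5² + 40*5) = -210 + (144 + 25 + 200) = -210 + 369 = 159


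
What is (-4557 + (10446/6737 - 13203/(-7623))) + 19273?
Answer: 83991744065/5706239 ≈ 14719.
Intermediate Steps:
(-4557 + (10446/6737 - 13203/(-7623))) + 19273 = (-4557 + (10446*(1/6737) - 13203*(-1/7623))) + 19273 = (-4557 + (10446/6737 + 1467/847)) + 19273 = (-4557 + 18730941/5706239) + 19273 = -25984600182/5706239 + 19273 = 83991744065/5706239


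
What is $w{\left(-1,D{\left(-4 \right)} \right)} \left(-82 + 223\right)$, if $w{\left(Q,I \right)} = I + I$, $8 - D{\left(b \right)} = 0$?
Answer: $2256$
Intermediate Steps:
$D{\left(b \right)} = 8$ ($D{\left(b \right)} = 8 - 0 = 8 + 0 = 8$)
$w{\left(Q,I \right)} = 2 I$
$w{\left(-1,D{\left(-4 \right)} \right)} \left(-82 + 223\right) = 2 \cdot 8 \left(-82 + 223\right) = 16 \cdot 141 = 2256$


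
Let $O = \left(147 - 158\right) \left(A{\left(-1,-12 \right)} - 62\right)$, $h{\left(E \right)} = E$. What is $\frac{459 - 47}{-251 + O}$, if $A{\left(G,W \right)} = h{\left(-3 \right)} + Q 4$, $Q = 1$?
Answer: $\frac{103}{105} \approx 0.98095$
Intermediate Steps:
$A{\left(G,W \right)} = 1$ ($A{\left(G,W \right)} = -3 + 1 \cdot 4 = -3 + 4 = 1$)
$O = 671$ ($O = \left(147 - 158\right) \left(1 - 62\right) = \left(-11\right) \left(-61\right) = 671$)
$\frac{459 - 47}{-251 + O} = \frac{459 - 47}{-251 + 671} = \frac{412}{420} = 412 \cdot \frac{1}{420} = \frac{103}{105}$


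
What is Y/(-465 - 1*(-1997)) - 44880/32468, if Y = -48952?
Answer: -103633106/3108811 ≈ -33.335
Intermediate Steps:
Y/(-465 - 1*(-1997)) - 44880/32468 = -48952/(-465 - 1*(-1997)) - 44880/32468 = -48952/(-465 + 1997) - 44880*1/32468 = -48952/1532 - 11220/8117 = -48952*1/1532 - 11220/8117 = -12238/383 - 11220/8117 = -103633106/3108811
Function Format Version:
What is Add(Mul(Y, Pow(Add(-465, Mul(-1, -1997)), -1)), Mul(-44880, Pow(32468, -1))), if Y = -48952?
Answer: Rational(-103633106, 3108811) ≈ -33.335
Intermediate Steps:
Add(Mul(Y, Pow(Add(-465, Mul(-1, -1997)), -1)), Mul(-44880, Pow(32468, -1))) = Add(Mul(-48952, Pow(Add(-465, Mul(-1, -1997)), -1)), Mul(-44880, Pow(32468, -1))) = Add(Mul(-48952, Pow(Add(-465, 1997), -1)), Mul(-44880, Rational(1, 32468))) = Add(Mul(-48952, Pow(1532, -1)), Rational(-11220, 8117)) = Add(Mul(-48952, Rational(1, 1532)), Rational(-11220, 8117)) = Add(Rational(-12238, 383), Rational(-11220, 8117)) = Rational(-103633106, 3108811)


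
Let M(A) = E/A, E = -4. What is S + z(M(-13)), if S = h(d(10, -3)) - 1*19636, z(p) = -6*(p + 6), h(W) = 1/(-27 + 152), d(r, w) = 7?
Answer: -31969987/1625 ≈ -19674.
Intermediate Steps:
M(A) = -4/A
h(W) = 1/125
z(p) = -36 - 6*p (z(p) = -6*(6 + p) = -36 - 6*p)
S = -2454499/125 (S = 1/125 - 1*19636 = 1/125 - 19636 = -2454499/125 ≈ -19636.)
S + z(M(-13)) = -2454499/125 + (-36 - (-24)/(-13)) = -2454499/125 + (-36 - (-24)*(-1)/13) = -2454499/125 + (-36 - 6*4/13) = -2454499/125 + (-36 - 24/13) = -2454499/125 - 492/13 = -31969987/1625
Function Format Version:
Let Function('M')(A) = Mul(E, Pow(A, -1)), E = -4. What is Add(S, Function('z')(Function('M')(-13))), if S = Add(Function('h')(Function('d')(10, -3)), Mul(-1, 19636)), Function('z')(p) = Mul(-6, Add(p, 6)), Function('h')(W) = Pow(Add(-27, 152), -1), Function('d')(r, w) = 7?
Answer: Rational(-31969987, 1625) ≈ -19674.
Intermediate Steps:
Function('M')(A) = Mul(-4, Pow(A, -1))
Function('h')(W) = Rational(1, 125) (Function('h')(W) = Pow(125, -1) = Rational(1, 125))
Function('z')(p) = Add(-36, Mul(-6, p)) (Function('z')(p) = Mul(-6, Add(6, p)) = Add(-36, Mul(-6, p)))
S = Rational(-2454499, 125) (S = Add(Rational(1, 125), Mul(-1, 19636)) = Add(Rational(1, 125), -19636) = Rational(-2454499, 125) ≈ -19636.)
Add(S, Function('z')(Function('M')(-13))) = Add(Rational(-2454499, 125), Add(-36, Mul(-6, Mul(-4, Pow(-13, -1))))) = Add(Rational(-2454499, 125), Add(-36, Mul(-6, Mul(-4, Rational(-1, 13))))) = Add(Rational(-2454499, 125), Add(-36, Mul(-6, Rational(4, 13)))) = Add(Rational(-2454499, 125), Add(-36, Rational(-24, 13))) = Add(Rational(-2454499, 125), Rational(-492, 13)) = Rational(-31969987, 1625)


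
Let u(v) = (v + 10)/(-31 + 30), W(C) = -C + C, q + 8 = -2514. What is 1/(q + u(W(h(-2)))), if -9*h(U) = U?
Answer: -1/2532 ≈ -0.00039494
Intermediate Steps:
q = -2522 (q = -8 - 2514 = -2522)
h(U) = -U/9
W(C) = 0
u(v) = -10 - v (u(v) = (10 + v)/(-1) = (10 + v)*(-1) = -10 - v)
1/(q + u(W(h(-2)))) = 1/(-2522 + (-10 - 1*0)) = 1/(-2522 + (-10 + 0)) = 1/(-2522 - 10) = 1/(-2532) = -1/2532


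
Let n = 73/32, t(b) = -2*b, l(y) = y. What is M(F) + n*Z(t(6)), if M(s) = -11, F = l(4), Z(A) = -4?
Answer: -161/8 ≈ -20.125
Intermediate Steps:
n = 73/32 (n = 73*(1/32) = 73/32 ≈ 2.2813)
F = 4
M(F) + n*Z(t(6)) = -11 + (73/32)*(-4) = -11 - 73/8 = -161/8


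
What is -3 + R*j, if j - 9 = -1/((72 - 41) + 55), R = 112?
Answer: 43159/43 ≈ 1003.7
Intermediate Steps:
j = 773/86 (j = 9 - 1/((72 - 41) + 55) = 9 - 1/(31 + 55) = 9 - 1/86 = 773/86 ≈ 8.9884)
-3 + R*j = -3 + 112*(773/86) = -3 + 43288/43 = 43159/43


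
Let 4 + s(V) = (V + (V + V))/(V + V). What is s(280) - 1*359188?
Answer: -718381/2 ≈ -3.5919e+5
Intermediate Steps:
s(V) = -5/2 (s(V) = -4 + (V + (V + V))/(V + V) = -4 + (V + 2*V)/((2*V)) = -4 + (3*V)*(1/(2*V)) = -4 + 3/2 = -5/2)
s(280) - 1*359188 = -5/2 - 1*359188 = -5/2 - 359188 = -718381/2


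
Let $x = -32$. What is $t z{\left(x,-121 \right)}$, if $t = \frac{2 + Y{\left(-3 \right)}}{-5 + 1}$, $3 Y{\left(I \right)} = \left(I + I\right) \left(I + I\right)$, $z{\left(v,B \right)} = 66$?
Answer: $-231$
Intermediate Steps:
$Y{\left(I \right)} = \frac{4 I^{2}}{3}$ ($Y{\left(I \right)} = \frac{\left(I + I\right) \left(I + I\right)}{3} = \frac{2 I 2 I}{3} = \frac{4 I^{2}}{3}$)
$t = - \frac{7}{2}$ ($t = \frac{2 + \frac{4 \left(-3\right)^{2}}{3}}{-5 + 1} = \frac{2 + \frac{4}{3} \cdot 9}{-4} = \left(2 + 12\right) \left(- \frac{1}{4}\right) = 14 \left(- \frac{1}{4}\right) = - \frac{7}{2} \approx -3.5$)
$t z{\left(x,-121 \right)} = \left(- \frac{7}{2}\right) 66 = -231$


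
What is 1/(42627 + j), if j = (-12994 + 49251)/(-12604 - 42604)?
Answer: 55208/2353315159 ≈ 2.3460e-5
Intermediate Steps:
j = -36257/55208 (j = 36257/(-55208) = 36257*(-1/55208) = -36257/55208 ≈ -0.65673)
1/(42627 + j) = 1/(42627 - 36257/55208) = 1/(2353315159/55208) = 55208/2353315159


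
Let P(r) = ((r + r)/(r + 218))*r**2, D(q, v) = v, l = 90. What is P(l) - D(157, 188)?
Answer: 350024/77 ≈ 4545.8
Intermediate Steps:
P(r) = 2*r**3/(218 + r) (P(r) = ((2*r)/(218 + r))*r**2 = (2*r/(218 + r))*r**2 = 2*r**3/(218 + r))
P(l) - D(157, 188) = 2*90**3/(218 + 90) - 1*188 = 2*729000/308 - 188 = 2*729000*(1/308) - 188 = 364500/77 - 188 = 350024/77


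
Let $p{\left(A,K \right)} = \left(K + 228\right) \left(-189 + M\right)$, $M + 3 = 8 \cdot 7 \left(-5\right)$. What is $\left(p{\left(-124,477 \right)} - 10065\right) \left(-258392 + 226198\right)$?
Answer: $11036908050$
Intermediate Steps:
$M = -283$ ($M = -3 + 8 \cdot 7 \left(-5\right) = -3 + 56 \left(-5\right) = -3 - 280 = -283$)
$p{\left(A,K \right)} = -107616 - 472 K$ ($p{\left(A,K \right)} = \left(K + 228\right) \left(-189 - 283\right) = \left(228 + K\right) \left(-472\right) = -107616 - 472 K$)
$\left(p{\left(-124,477 \right)} - 10065\right) \left(-258392 + 226198\right) = \left(\left(-107616 - 225144\right) - 10065\right) \left(-258392 + 226198\right) = \left(\left(-107616 - 225144\right) - 10065\right) \left(-32194\right) = \left(-332760 - 10065\right) \left(-32194\right) = \left(-342825\right) \left(-32194\right) = 11036908050$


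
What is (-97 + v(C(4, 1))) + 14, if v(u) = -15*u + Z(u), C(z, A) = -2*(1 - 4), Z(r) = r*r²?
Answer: 43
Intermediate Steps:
Z(r) = r³
C(z, A) = 6 (C(z, A) = -2*(-3) = 6)
v(u) = u³ - 15*u (v(u) = -15*u + u³ = u³ - 15*u)
(-97 + v(C(4, 1))) + 14 = (-97 + 6*(-15 + 6²)) + 14 = (-97 + 6*(-15 + 36)) + 14 = (-97 + 6*21) + 14 = (-97 + 126) + 14 = 29 + 14 = 43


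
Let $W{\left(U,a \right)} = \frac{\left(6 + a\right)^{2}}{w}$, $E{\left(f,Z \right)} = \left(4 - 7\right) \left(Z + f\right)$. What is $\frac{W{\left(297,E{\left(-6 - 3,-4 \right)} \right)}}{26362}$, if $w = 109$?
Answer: $\frac{2025}{2873458} \approx 0.00070473$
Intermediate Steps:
$E{\left(f,Z \right)} = - 3 Z - 3 f$ ($E{\left(f,Z \right)} = - 3 \left(Z + f\right) = - 3 Z - 3 f$)
$W{\left(U,a \right)} = \frac{\left(6 + a\right)^{2}}{109}$
$\frac{W{\left(297,E{\left(-6 - 3,-4 \right)} \right)}}{26362} = \frac{\frac{1}{109} \left(6 - \left(-12 + 3 \left(-6 - 3\right)\right)\right)^{2}}{26362} = \frac{\left(6 - \left(-12 + 3 \left(-6 - 3\right)\right)\right)^{2}}{109} \cdot \frac{1}{26362} = \frac{\left(6 + \left(12 - -27\right)\right)^{2}}{109} \cdot \frac{1}{26362} = \frac{\left(6 + \left(12 + 27\right)\right)^{2}}{109} \cdot \frac{1}{26362} = \frac{\left(6 + 39\right)^{2}}{109} \cdot \frac{1}{26362} = \frac{45^{2}}{109} \cdot \frac{1}{26362} = \frac{1}{109} \cdot 2025 \cdot \frac{1}{26362} = \frac{2025}{109} \cdot \frac{1}{26362} = \frac{2025}{2873458}$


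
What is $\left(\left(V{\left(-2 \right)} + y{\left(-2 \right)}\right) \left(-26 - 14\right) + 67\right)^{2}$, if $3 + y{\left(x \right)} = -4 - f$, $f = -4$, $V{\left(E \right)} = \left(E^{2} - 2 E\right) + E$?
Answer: $2809$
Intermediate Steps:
$V{\left(E \right)} = E^{2} - E$
$y{\left(x \right)} = -3$ ($y{\left(x \right)} = -3 - 0 = -3 + \left(-4 + 4\right) = -3 + 0 = -3$)
$\left(\left(V{\left(-2 \right)} + y{\left(-2 \right)}\right) \left(-26 - 14\right) + 67\right)^{2} = \left(\left(- 2 \left(-1 - 2\right) - 3\right) \left(-26 - 14\right) + 67\right)^{2} = \left(\left(\left(-2\right) \left(-3\right) - 3\right) \left(-40\right) + 67\right)^{2} = \left(\left(6 - 3\right) \left(-40\right) + 67\right)^{2} = \left(3 \left(-40\right) + 67\right)^{2} = \left(-120 + 67\right)^{2} = \left(-53\right)^{2} = 2809$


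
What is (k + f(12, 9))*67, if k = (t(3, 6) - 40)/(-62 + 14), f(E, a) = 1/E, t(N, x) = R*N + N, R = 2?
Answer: 2345/48 ≈ 48.854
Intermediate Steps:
t(N, x) = 3*N (t(N, x) = 2*N + N = 3*N)
k = 31/48 (k = (3*3 - 40)/(-62 + 14) = (9 - 40)/(-48) = -31*(-1/48) = 31/48 ≈ 0.64583)
(k + f(12, 9))*67 = (31/48 + 1/12)*67 = (35/48)*67 = 2345/48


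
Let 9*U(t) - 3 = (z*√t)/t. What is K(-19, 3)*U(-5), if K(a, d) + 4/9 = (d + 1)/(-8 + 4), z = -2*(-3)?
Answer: -13/27 + 26*I*√5/135 ≈ -0.48148 + 0.43065*I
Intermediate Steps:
z = 6
K(a, d) = -25/36 - d/4 (K(a, d) = -4/9 + (d + 1)/(-8 + 4) = -4/9 + (1 + d)/(-4) = -4/9 + (1 + d)*(-¼) = -4/9 + (-¼ - d/4) = -25/36 - d/4)
U(t) = ⅓ + 2/(3*√t) (U(t) = ⅓ + ((6*√t)/t)/9 = ⅓ + (6/√t)/9 = ⅓ + 2/(3*√t))
K(-19, 3)*U(-5) = (-25/36 - ¼*3)*(⅓ + 2/(3*√(-5))) = (-25/36 - ¾)*(⅓ + 2*(-I*√5/5)/3) = -13*(⅓ - 2*I*√5/15)/9 = -13/27 + 26*I*√5/135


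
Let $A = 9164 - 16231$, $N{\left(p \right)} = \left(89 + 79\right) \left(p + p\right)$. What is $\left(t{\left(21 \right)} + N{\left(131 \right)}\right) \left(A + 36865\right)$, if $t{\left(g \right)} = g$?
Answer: $1312214526$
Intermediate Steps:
$N{\left(p \right)} = 336 p$ ($N{\left(p \right)} = 168 \cdot 2 p = 336 p$)
$A = -7067$ ($A = 9164 - 16231 = -7067$)
$\left(t{\left(21 \right)} + N{\left(131 \right)}\right) \left(A + 36865\right) = \left(21 + 336 \cdot 131\right) \left(-7067 + 36865\right) = \left(21 + 44016\right) 29798 = 44037 \cdot 29798 = 1312214526$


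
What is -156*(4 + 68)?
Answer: -11232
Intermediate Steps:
-156*(4 + 68) = -156*72 = -11232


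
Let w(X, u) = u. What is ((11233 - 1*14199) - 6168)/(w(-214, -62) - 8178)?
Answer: 4567/4120 ≈ 1.1085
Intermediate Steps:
((11233 - 1*14199) - 6168)/(w(-214, -62) - 8178) = ((11233 - 1*14199) - 6168)/(-62 - 8178) = ((11233 - 14199) - 6168)/(-8240) = (-2966 - 6168)*(-1/8240) = -9134*(-1/8240) = 4567/4120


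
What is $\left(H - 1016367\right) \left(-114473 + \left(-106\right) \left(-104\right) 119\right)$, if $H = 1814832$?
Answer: $956068417095$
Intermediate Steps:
$\left(H - 1016367\right) \left(-114473 + \left(-106\right) \left(-104\right) 119\right) = \left(1814832 - 1016367\right) \left(-114473 + \left(-106\right) \left(-104\right) 119\right) = 798465 \left(-114473 + 11024 \cdot 119\right) = 798465 \left(-114473 + 1311856\right) = 798465 \cdot 1197383 = 956068417095$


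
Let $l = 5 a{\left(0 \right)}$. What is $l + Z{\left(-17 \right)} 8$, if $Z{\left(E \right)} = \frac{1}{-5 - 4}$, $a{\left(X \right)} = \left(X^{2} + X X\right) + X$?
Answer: $- \frac{8}{9} \approx -0.88889$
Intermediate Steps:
$a{\left(X \right)} = X + 2 X^{2}$ ($a{\left(X \right)} = \left(X^{2} + X^{2}\right) + X = 2 X^{2} + X = X + 2 X^{2}$)
$l = 0$ ($l = 5 \cdot 0 \left(1 + 2 \cdot 0\right) = 5 \cdot 0 \left(1 + 0\right) = 5 \cdot 0 \cdot 1 = 5 \cdot 0 = 0$)
$Z{\left(E \right)} = - \frac{1}{9}$ ($Z{\left(E \right)} = \frac{1}{-9} = - \frac{1}{9}$)
$l + Z{\left(-17 \right)} 8 = 0 - \frac{8}{9} = - \frac{8}{9}$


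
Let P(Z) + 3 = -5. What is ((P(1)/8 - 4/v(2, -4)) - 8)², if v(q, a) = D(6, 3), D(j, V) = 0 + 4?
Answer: 100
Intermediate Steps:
D(j, V) = 4
P(Z) = -8 (P(Z) = -3 - 5 = -8)
v(q, a) = 4
((P(1)/8 - 4/v(2, -4)) - 8)² = ((-8/8 - 4/4) - 8)² = ((-8*⅛ - 4*¼) - 8)² = ((-1 - 1) - 8)² = (-2 - 8)² = (-10)² = 100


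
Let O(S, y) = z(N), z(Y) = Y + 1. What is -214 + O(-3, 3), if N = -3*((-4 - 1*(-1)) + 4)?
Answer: -216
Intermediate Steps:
N = -3 (N = -3*((-4 + 1) + 4) = -3*(-3 + 4) = -3*1 = -3)
z(Y) = 1 + Y
O(S, y) = -2 (O(S, y) = 1 - 3 = -2)
-214 + O(-3, 3) = -214 - 2 = -216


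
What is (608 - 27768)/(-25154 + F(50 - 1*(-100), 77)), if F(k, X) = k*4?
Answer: 13580/12277 ≈ 1.1061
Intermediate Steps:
F(k, X) = 4*k
(608 - 27768)/(-25154 + F(50 - 1*(-100), 77)) = (608 - 27768)/(-25154 + 4*(50 - 1*(-100))) = -27160/(-25154 + 4*(50 + 100)) = -27160/(-25154 + 4*150) = -27160/(-25154 + 600) = -27160/(-24554) = -27160*(-1/24554) = 13580/12277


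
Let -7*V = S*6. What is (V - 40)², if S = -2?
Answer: 71824/49 ≈ 1465.8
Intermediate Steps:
V = 12/7 (V = -(-2)*6/7 = -⅐*(-12) = 12/7 ≈ 1.7143)
(V - 40)² = (12/7 - 40)² = (-268/7)² = 71824/49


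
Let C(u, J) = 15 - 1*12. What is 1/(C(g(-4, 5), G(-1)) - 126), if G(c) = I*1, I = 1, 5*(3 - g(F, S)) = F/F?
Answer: -1/123 ≈ -0.0081301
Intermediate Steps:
g(F, S) = 14/5 (g(F, S) = 3 - F/(5*F) = 3 - ⅕*1 = 3 - ⅕ = 14/5)
G(c) = 1 (G(c) = 1*1 = 1)
C(u, J) = 3 (C(u, J) = 15 - 12 = 3)
1/(C(g(-4, 5), G(-1)) - 126) = 1/(3 - 126) = 1/(-123) = -1/123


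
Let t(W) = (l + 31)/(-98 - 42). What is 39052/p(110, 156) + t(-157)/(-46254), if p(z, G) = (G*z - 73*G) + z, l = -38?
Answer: 18063109139/2720660280 ≈ 6.6392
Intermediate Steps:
p(z, G) = z - 73*G + G*z (p(z, G) = (-73*G + G*z) + z = z - 73*G + G*z)
t(W) = 1/20 (t(W) = (-38 + 31)/(-98 - 42) = -7/(-140) = -7*(-1/140) = 1/20)
39052/p(110, 156) + t(-157)/(-46254) = 39052/(110 - 73*156 + 156*110) + (1/20)/(-46254) = 39052/(110 - 11388 + 17160) + (1/20)*(-1/46254) = 39052/5882 - 1/925080 = 39052*(1/5882) - 1/925080 = 19526/2941 - 1/925080 = 18063109139/2720660280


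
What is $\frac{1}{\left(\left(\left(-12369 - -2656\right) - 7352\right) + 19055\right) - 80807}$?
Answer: $- \frac{1}{78817} \approx -1.2688 \cdot 10^{-5}$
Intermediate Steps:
$\frac{1}{\left(\left(\left(-12369 - -2656\right) - 7352\right) + 19055\right) - 80807} = \frac{1}{\left(\left(\left(-12369 + 2656\right) - 7352\right) + 19055\right) - 80807} = \frac{1}{\left(\left(-9713 - 7352\right) + 19055\right) - 80807} = \frac{1}{\left(-17065 + 19055\right) - 80807} = \frac{1}{1990 - 80807} = \frac{1}{-78817} = - \frac{1}{78817}$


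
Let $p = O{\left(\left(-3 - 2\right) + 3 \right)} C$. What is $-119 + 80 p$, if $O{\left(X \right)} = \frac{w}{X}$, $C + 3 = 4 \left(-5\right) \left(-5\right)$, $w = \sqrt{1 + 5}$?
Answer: $-119 - 3880 \sqrt{6} \approx -9623.0$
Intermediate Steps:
$w = \sqrt{6} \approx 2.4495$
$C = 97$ ($C = -3 + 4 \left(-5\right) \left(-5\right) = -3 - -100 = -3 + 100 = 97$)
$O{\left(X \right)} = \frac{\sqrt{6}}{X}$
$p = - \frac{97 \sqrt{6}}{2}$ ($p = \frac{\sqrt{6}}{\left(-3 - 2\right) + 3} \cdot 97 = \frac{\sqrt{6}}{-5 + 3} \cdot 97 = \frac{\sqrt{6}}{-2} \cdot 97 = \sqrt{6} \left(- \frac{1}{2}\right) 97 = - \frac{\sqrt{6}}{2} \cdot 97 = - \frac{97 \sqrt{6}}{2} \approx -118.8$)
$-119 + 80 p = -119 + 80 \left(- \frac{97 \sqrt{6}}{2}\right) = -119 - 3880 \sqrt{6}$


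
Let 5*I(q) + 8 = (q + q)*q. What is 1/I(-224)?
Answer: 5/100344 ≈ 4.9829e-5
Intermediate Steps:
I(q) = -8/5 + 2*q²/5 (I(q) = -8/5 + ((q + q)*q)/5 = -8/5 + ((2*q)*q)/5 = -8/5 + (2*q²)/5 = -8/5 + 2*q²/5)
1/I(-224) = 1/(-8/5 + (⅖)*(-224)²) = 1/(-8/5 + (⅖)*50176) = 1/(-8/5 + 100352/5) = 1/(100344/5) = 5/100344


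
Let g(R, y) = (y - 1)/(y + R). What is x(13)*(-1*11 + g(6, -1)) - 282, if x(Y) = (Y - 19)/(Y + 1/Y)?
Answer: -117627/425 ≈ -276.77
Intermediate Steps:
g(R, y) = (-1 + y)/(R + y)
x(Y) = (-19 + Y)/(Y + 1/Y)
x(13)*(-1*11 + g(6, -1)) - 282 = (13*(-19 + 13)/(1 + 13²))*(-1*11 + (-1 - 1)/(6 - 1)) - 282 = (13*(-6)/(1 + 169))*(-11 - 2/5) - 282 = (13*(-6)/170)*(-11 + (⅕)*(-2)) - 282 = (13*(1/170)*(-6))*(-11 - ⅖) - 282 = -39/85*(-57/5) - 282 = 2223/425 - 282 = -117627/425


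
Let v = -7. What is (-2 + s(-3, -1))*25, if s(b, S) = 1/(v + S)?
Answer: -425/8 ≈ -53.125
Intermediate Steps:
s(b, S) = 1/(-7 + S)
(-2 + s(-3, -1))*25 = (-2 + 1/(-7 - 1))*25 = (-2 + 1/(-8))*25 = (-2 - ⅛)*25 = -17/8*25 = -425/8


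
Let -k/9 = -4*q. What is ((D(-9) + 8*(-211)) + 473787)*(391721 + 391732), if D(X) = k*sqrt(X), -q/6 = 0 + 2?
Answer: 369867377847 - 1015355088*I ≈ 3.6987e+11 - 1.0154e+9*I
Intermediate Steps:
q = -12 (q = -6*(0 + 2) = -6*2 = -12)
k = -432 (k = -(-36)*(-12) = -9*48 = -432)
D(X) = -432*sqrt(X)
((D(-9) + 8*(-211)) + 473787)*(391721 + 391732) = ((-1296*I + 8*(-211)) + 473787)*(391721 + 391732) = ((-1296*I - 1688) + 473787)*783453 = ((-1688 - 1296*I) + 473787)*783453 = (472099 - 1296*I)*783453 = 369867377847 - 1015355088*I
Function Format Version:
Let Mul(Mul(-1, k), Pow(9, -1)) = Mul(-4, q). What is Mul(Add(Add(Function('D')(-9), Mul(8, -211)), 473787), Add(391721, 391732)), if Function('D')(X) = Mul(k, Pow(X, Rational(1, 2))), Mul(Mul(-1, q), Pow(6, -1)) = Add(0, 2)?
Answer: Add(369867377847, Mul(-1015355088, I)) ≈ Add(3.6987e+11, Mul(-1.0154e+9, I))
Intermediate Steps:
q = -12 (q = Mul(-6, Add(0, 2)) = Mul(-6, 2) = -12)
k = -432 (k = Mul(-9, Mul(-4, -12)) = Mul(-9, 48) = -432)
Function('D')(X) = Mul(-432, Pow(X, Rational(1, 2)))
Mul(Add(Add(Function('D')(-9), Mul(8, -211)), 473787), Add(391721, 391732)) = Mul(Add(Add(Mul(-432, Pow(-9, Rational(1, 2))), Mul(8, -211)), 473787), Add(391721, 391732)) = Mul(Add(Add(Mul(-432, Mul(3, I)), -1688), 473787), 783453) = Mul(Add(Add(Mul(-1296, I), -1688), 473787), 783453) = Mul(Add(Add(-1688, Mul(-1296, I)), 473787), 783453) = Mul(Add(472099, Mul(-1296, I)), 783453) = Add(369867377847, Mul(-1015355088, I))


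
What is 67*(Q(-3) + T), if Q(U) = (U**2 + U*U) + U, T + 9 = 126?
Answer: 8844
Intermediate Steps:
T = 117 (T = -9 + 126 = 117)
Q(U) = U + 2*U**2 (Q(U) = (U**2 + U**2) + U = 2*U**2 + U = U + 2*U**2)
67*(Q(-3) + T) = 67*(-3*(1 + 2*(-3)) + 117) = 67*(-3*(1 - 6) + 117) = 67*(-3*(-5) + 117) = 67*(15 + 117) = 67*132 = 8844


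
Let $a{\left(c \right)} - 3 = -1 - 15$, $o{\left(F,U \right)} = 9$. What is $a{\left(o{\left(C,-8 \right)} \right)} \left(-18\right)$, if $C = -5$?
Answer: $234$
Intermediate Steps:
$a{\left(c \right)} = -13$ ($a{\left(c \right)} = 3 - 16 = -13$)
$a{\left(o{\left(C,-8 \right)} \right)} \left(-18\right) = \left(-13\right) \left(-18\right) = 234$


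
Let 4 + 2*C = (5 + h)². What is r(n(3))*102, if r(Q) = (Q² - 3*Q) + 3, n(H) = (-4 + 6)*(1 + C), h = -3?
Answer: 102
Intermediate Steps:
C = 0 (C = -2 + (5 - 3)²/2 = -2 + (½)*2² = -2 + (½)*4 = -2 + 2 = 0)
n(H) = 2 (n(H) = (-4 + 6)*(1 + 0) = 2*1 = 2)
r(Q) = 3 + Q² - 3*Q
r(n(3))*102 = (3 + 2² - 3*2)*102 = (3 + 4 - 6)*102 = 1*102 = 102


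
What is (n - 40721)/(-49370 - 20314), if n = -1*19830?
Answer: 60551/69684 ≈ 0.86894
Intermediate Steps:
n = -19830
(n - 40721)/(-49370 - 20314) = (-19830 - 40721)/(-49370 - 20314) = -60551/(-69684) = -60551*(-1/69684) = 60551/69684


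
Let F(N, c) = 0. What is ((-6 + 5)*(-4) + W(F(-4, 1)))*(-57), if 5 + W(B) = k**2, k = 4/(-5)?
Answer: 513/25 ≈ 20.520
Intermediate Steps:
k = -4/5 (k = 4*(-1/5) = -4/5 ≈ -0.80000)
W(B) = -109/25 (W(B) = -5 + (-4/5)**2 = -5 + 16/25 = -109/25)
((-6 + 5)*(-4) + W(F(-4, 1)))*(-57) = ((-6 + 5)*(-4) - 109/25)*(-57) = (-1*(-4) - 109/25)*(-57) = (4 - 109/25)*(-57) = -9/25*(-57) = 513/25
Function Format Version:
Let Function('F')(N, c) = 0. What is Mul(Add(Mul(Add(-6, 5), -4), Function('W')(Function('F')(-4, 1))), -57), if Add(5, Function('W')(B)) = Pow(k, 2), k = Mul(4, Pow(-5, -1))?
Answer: Rational(513, 25) ≈ 20.520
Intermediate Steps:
k = Rational(-4, 5) (k = Mul(4, Rational(-1, 5)) = Rational(-4, 5) ≈ -0.80000)
Function('W')(B) = Rational(-109, 25) (Function('W')(B) = Add(-5, Pow(Rational(-4, 5), 2)) = Add(-5, Rational(16, 25)) = Rational(-109, 25))
Mul(Add(Mul(Add(-6, 5), -4), Function('W')(Function('F')(-4, 1))), -57) = Mul(Add(Mul(Add(-6, 5), -4), Rational(-109, 25)), -57) = Mul(Add(Mul(-1, -4), Rational(-109, 25)), -57) = Mul(Add(4, Rational(-109, 25)), -57) = Mul(Rational(-9, 25), -57) = Rational(513, 25)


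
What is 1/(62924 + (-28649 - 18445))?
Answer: 1/15830 ≈ 6.3171e-5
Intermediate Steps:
1/(62924 + (-28649 - 18445)) = 1/(62924 - 47094) = 1/15830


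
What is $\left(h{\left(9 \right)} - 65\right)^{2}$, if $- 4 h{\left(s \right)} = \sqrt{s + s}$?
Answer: $\frac{33809}{8} + \frac{195 \sqrt{2}}{2} \approx 4364.0$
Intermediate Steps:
$h{\left(s \right)} = - \frac{\sqrt{2} \sqrt{s}}{4}$ ($h{\left(s \right)} = - \frac{\sqrt{s + s}}{4} = - \frac{\sqrt{2 s}}{4} = - \frac{\sqrt{2} \sqrt{s}}{4}$)
$\left(h{\left(9 \right)} - 65\right)^{2} = \left(- \frac{\sqrt{2} \sqrt{9}}{4} - 65\right)^{2} = \left(\left(- \frac{1}{4}\right) \sqrt{2} \cdot 3 - 65\right)^{2} = \left(- \frac{3 \sqrt{2}}{4} - 65\right)^{2} = \left(-65 - \frac{3 \sqrt{2}}{4}\right)^{2}$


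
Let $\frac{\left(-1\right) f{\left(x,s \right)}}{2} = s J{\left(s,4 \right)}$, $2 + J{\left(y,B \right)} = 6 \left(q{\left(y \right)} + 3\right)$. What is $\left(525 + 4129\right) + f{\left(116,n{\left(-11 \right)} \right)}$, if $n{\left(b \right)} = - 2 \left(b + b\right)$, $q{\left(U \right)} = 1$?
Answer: $2718$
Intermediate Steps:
$J{\left(y,B \right)} = 22$ ($J{\left(y,B \right)} = -2 + 6 \left(1 + 3\right) = -2 + 6 \cdot 4 = -2 + 24 = 22$)
$n{\left(b \right)} = - 4 b$ ($n{\left(b \right)} = - 2 \cdot 2 b = - 4 b$)
$f{\left(x,s \right)} = - 44 s$ ($f{\left(x,s \right)} = - 2 s 22 = - 2 \cdot 22 s = - 44 s$)
$\left(525 + 4129\right) + f{\left(116,n{\left(-11 \right)} \right)} = \left(525 + 4129\right) - 44 \left(\left(-4\right) \left(-11\right)\right) = 4654 - 1936 = 2718$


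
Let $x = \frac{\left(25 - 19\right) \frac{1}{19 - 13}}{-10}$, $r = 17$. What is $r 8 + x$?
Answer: $\frac{1359}{10} \approx 135.9$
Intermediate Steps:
$x = - \frac{1}{10}$ ($x = \frac{6}{6} \left(- \frac{1}{10}\right) = 6 \cdot \frac{1}{6} \left(- \frac{1}{10}\right) = 1 \left(- \frac{1}{10}\right) = - \frac{1}{10} \approx -0.1$)
$r 8 + x = 17 \cdot 8 - \frac{1}{10} = 136 - \frac{1}{10} = \frac{1359}{10}$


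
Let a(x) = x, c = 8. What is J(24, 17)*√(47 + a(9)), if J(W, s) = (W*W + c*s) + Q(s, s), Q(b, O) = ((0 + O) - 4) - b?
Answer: 1416*√14 ≈ 5298.2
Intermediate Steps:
Q(b, O) = -4 + O - b (Q(b, O) = (O - 4) - b = (-4 + O) - b = -4 + O - b)
J(W, s) = -4 + W² + 8*s (J(W, s) = (W*W + 8*s) + (-4 + s - s) = (W² + 8*s) - 4 = -4 + W² + 8*s)
J(24, 17)*√(47 + a(9)) = (-4 + 24² + 8*17)*√(47 + 9) = (-4 + 576 + 136)*√56 = 708*(2*√14) = 1416*√14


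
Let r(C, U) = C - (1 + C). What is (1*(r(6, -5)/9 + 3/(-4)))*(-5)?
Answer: 155/36 ≈ 4.3056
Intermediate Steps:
r(C, U) = -1 (r(C, U) = C + (-1 - C) = -1)
(1*(r(6, -5)/9 + 3/(-4)))*(-5) = (1*(-1/9 + 3/(-4)))*(-5) = (1*(-1*⅑ + 3*(-¼)))*(-5) = (1*(-⅑ - ¾))*(-5) = (1*(-31/36))*(-5) = -31/36*(-5) = 155/36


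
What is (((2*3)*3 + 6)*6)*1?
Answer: 144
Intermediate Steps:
(((2*3)*3 + 6)*6)*1 = ((6*3 + 6)*6)*1 = ((18 + 6)*6)*1 = (24*6)*1 = 144*1 = 144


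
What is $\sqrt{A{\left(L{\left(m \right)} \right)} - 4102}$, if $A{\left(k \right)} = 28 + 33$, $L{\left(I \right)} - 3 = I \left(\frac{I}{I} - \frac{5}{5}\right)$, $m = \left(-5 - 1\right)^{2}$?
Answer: $3 i \sqrt{449} \approx 63.569 i$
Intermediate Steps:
$m = 36$ ($m = \left(-6\right)^{2} = 36$)
$L{\left(I \right)} = 3$ ($L{\left(I \right)} = 3 + I \left(\frac{I}{I} - \frac{5}{5}\right) = 3 + I \left(1 - 1\right) = 3 + I 0 = 3 + 0 = 3$)
$A{\left(k \right)} = 61$
$\sqrt{A{\left(L{\left(m \right)} \right)} - 4102} = \sqrt{61 - 4102} = \sqrt{-4041} = 3 i \sqrt{449}$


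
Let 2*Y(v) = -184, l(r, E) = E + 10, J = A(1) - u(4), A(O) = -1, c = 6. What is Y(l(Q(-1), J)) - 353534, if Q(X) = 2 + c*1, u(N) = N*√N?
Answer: -353626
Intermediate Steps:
u(N) = N^(3/2)
Q(X) = 8 (Q(X) = 2 + 6*1 = 2 + 6 = 8)
J = -9 (J = -1 - 4^(3/2) = -1 - 1*8 = -1 - 8 = -9)
l(r, E) = 10 + E
Y(v) = -92 (Y(v) = (½)*(-184) = -92)
Y(l(Q(-1), J)) - 353534 = -92 - 353534 = -353626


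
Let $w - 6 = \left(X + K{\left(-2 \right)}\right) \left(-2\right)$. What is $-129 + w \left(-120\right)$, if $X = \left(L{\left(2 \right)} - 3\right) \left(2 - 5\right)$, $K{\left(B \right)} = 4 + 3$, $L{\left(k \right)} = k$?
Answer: $1551$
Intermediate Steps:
$K{\left(B \right)} = 7$
$X = 3$ ($X = \left(2 - 3\right) \left(2 - 5\right) = \left(-1\right) \left(-3\right) = 3$)
$w = -14$ ($w = 6 + \left(3 + 7\right) \left(-2\right) = 6 + 10 \left(-2\right) = 6 - 20 = -14$)
$-129 + w \left(-120\right) = -129 - -1680 = -129 + 1680 = 1551$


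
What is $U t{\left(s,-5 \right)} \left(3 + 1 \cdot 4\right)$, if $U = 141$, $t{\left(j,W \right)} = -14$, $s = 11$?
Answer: $-13818$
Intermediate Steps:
$U t{\left(s,-5 \right)} \left(3 + 1 \cdot 4\right) = 141 \left(-14\right) \left(3 + 1 \cdot 4\right) = - 1974 \left(3 + 4\right) = \left(-1974\right) 7 = -13818$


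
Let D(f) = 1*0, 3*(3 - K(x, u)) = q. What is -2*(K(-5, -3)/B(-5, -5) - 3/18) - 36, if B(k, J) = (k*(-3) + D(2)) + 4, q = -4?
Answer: -2059/57 ≈ -36.123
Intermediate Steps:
K(x, u) = 13/3 (K(x, u) = 3 - ⅓*(-4) = 3 + 4/3 = 13/3)
D(f) = 0
B(k, J) = 4 - 3*k (B(k, J) = (k*(-3) + 0) + 4 = (-3*k + 0) + 4 = -3*k + 4 = 4 - 3*k)
-2*(K(-5, -3)/B(-5, -5) - 3/18) - 36 = -2*(13/(3*(4 - 3*(-5))) - 3/18) - 36 = -2*(13/(3*(4 + 15)) - 3*1/18) - 36 = -2*((13/3)/19 - ⅙) - 36 = -2*((13/3)*(1/19) - ⅙) - 36 = -2*(13/57 - ⅙) - 36 = -2*7/114 - 36 = -7/57 - 36 = -2059/57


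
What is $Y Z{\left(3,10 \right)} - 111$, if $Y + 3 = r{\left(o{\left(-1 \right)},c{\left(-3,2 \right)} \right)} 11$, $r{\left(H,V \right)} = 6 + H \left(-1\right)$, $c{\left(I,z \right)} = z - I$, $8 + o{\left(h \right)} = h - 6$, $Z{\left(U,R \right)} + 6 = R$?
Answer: $801$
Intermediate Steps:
$Z{\left(U,R \right)} = -6 + R$
$o{\left(h \right)} = -14 + h$ ($o{\left(h \right)} = -8 + \left(h - 6\right) = -8 + \left(-6 + h\right) = -14 + h$)
$r{\left(H,V \right)} = 6 - H$
$Y = 228$ ($Y = -3 + \left(6 - \left(-14 - 1\right)\right) 11 = -3 + \left(6 - -15\right) 11 = -3 + \left(6 + 15\right) 11 = -3 + 21 \cdot 11 = -3 + 231 = 228$)
$Y Z{\left(3,10 \right)} - 111 = 228 \left(-6 + 10\right) - 111 = 228 \cdot 4 - 111 = 912 - 111 = 801$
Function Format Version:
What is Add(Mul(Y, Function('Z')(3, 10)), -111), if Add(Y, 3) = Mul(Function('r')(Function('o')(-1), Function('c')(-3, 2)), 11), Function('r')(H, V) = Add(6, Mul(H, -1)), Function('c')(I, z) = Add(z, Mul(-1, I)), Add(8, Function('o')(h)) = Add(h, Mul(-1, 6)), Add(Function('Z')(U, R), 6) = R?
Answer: 801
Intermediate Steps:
Function('Z')(U, R) = Add(-6, R)
Function('o')(h) = Add(-14, h) (Function('o')(h) = Add(-8, Add(h, Mul(-1, 6))) = Add(-8, Add(h, -6)) = Add(-8, Add(-6, h)) = Add(-14, h))
Function('r')(H, V) = Add(6, Mul(-1, H))
Y = 228 (Y = Add(-3, Mul(Add(6, Mul(-1, Add(-14, -1))), 11)) = Add(-3, Mul(Add(6, Mul(-1, -15)), 11)) = Add(-3, Mul(Add(6, 15), 11)) = Add(-3, Mul(21, 11)) = Add(-3, 231) = 228)
Add(Mul(Y, Function('Z')(3, 10)), -111) = Add(Mul(228, Add(-6, 10)), -111) = Add(Mul(228, 4), -111) = Add(912, -111) = 801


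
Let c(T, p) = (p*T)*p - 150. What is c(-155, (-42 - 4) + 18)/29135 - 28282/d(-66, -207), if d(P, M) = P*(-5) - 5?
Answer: -172707764/1893775 ≈ -91.198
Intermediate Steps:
d(P, M) = -5 - 5*P (d(P, M) = -5*P - 5 = -5 - 5*P)
c(T, p) = -150 + T*p² (c(T, p) = (T*p)*p - 150 = T*p² - 150 = -150 + T*p²)
c(-155, (-42 - 4) + 18)/29135 - 28282/d(-66, -207) = (-150 - 155*((-42 - 4) + 18)²)/29135 - 28282/(-5 - 5*(-66)) = (-150 - 155*(-46 + 18)²)*(1/29135) - 28282/(-5 + 330) = (-150 - 155*(-28)²)*(1/29135) - 28282/325 = (-150 - 155*784)*(1/29135) - 28282*1/325 = (-150 - 121520)*(1/29135) - 28282/325 = -121670*1/29135 - 28282/325 = -24334/5827 - 28282/325 = -172707764/1893775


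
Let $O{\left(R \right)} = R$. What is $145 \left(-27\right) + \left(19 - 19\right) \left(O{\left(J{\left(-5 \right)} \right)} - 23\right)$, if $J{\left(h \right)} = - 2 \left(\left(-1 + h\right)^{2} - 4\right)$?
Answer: $-3915$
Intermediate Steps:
$J{\left(h \right)} = 8 - 2 \left(-1 + h\right)^{2}$ ($J{\left(h \right)} = - 2 \left(-4 + \left(-1 + h\right)^{2}\right) = 8 - 2 \left(-1 + h\right)^{2}$)
$145 \left(-27\right) + \left(19 - 19\right) \left(O{\left(J{\left(-5 \right)} \right)} - 23\right) = 145 \left(-27\right) + \left(19 - 19\right) \left(\left(8 - 2 \left(-1 - 5\right)^{2}\right) - 23\right) = -3915 + 0 \left(\left(8 - 2 \left(-6\right)^{2}\right) - 23\right) = -3915 + 0 \left(\left(8 - 72\right) - 23\right) = -3915 + 0 \left(-64 - 23\right) = -3915 + 0 \left(-87\right) = -3915 + 0 = -3915$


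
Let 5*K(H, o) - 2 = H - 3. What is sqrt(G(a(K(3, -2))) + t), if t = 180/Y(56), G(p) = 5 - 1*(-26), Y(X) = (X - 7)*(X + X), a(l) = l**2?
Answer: sqrt(298039)/98 ≈ 5.5707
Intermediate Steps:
K(H, o) = -1/5 + H/5 (K(H, o) = 2/5 + (H - 3)/5 = 2/5 + (-3 + H)/5 = 2/5 + (-3/5 + H/5) = -1/5 + H/5)
Y(X) = 2*X*(-7 + X) (Y(X) = (-7 + X)*(2*X) = 2*X*(-7 + X))
G(p) = 31 (G(p) = 5 + 26 = 31)
t = 45/1372 (t = 180/((2*56*(-7 + 56))) = 180/((2*56*49)) = 180/5488 = 180*(1/5488) = 45/1372 ≈ 0.032799)
sqrt(G(a(K(3, -2))) + t) = sqrt(31 + 45/1372) = sqrt(42577/1372) = sqrt(298039)/98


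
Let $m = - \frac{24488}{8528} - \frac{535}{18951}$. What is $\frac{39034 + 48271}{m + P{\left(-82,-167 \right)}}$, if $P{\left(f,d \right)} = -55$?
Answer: $- \frac{1763715180630}{1169676451} \approx -1507.9$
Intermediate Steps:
$m = - \frac{58579321}{20201766}$ ($m = \left(-24488\right) \frac{1}{8528} - \frac{535}{18951} = - \frac{3061}{1066} - \frac{535}{18951} = - \frac{58579321}{20201766} \approx -2.8997$)
$\frac{39034 + 48271}{m + P{\left(-82,-167 \right)}} = \frac{39034 + 48271}{- \frac{58579321}{20201766} - 55} = \frac{87305}{- \frac{1169676451}{20201766}} = 87305 \left(- \frac{20201766}{1169676451}\right) = - \frac{1763715180630}{1169676451}$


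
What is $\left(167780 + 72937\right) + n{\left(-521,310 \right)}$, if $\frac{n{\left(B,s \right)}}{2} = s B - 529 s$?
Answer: $-410283$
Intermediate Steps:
$n{\left(B,s \right)} = - 1058 s + 2 B s$ ($n{\left(B,s \right)} = 2 \left(s B - 529 s\right) = 2 \left(B s - 529 s\right) = 2 \left(- 529 s + B s\right) = - 1058 s + 2 B s$)
$\left(167780 + 72937\right) + n{\left(-521,310 \right)} = \left(167780 + 72937\right) + 2 \cdot 310 \left(-529 - 521\right) = 240717 + 2 \cdot 310 \left(-1050\right) = 240717 - 651000 = -410283$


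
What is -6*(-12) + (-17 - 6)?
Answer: 49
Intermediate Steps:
-6*(-12) + (-17 - 6) = 72 - 23 = 49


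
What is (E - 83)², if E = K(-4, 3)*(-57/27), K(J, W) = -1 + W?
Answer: 616225/81 ≈ 7607.7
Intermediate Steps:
E = -38/9 (E = (-1 + 3)*(-57/27) = 2*(-57*1/27) = 2*(-19/9) = -38/9 ≈ -4.2222)
(E - 83)² = (-38/9 - 83)² = (-785/9)² = 616225/81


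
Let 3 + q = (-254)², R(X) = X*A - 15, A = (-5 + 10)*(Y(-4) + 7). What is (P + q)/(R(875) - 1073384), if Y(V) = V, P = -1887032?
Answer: 1822519/1060274 ≈ 1.7189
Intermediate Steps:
A = 15 (A = (-5 + 10)*(-4 + 7) = 5*3 = 15)
R(X) = -15 + 15*X (R(X) = X*15 - 15 = 15*X - 15 = -15 + 15*X)
q = 64513 (q = -3 + (-254)² = -3 + 64516 = 64513)
(P + q)/(R(875) - 1073384) = (-1887032 + 64513)/((-15 + 15*875) - 1073384) = -1822519/((-15 + 13125) - 1073384) = -1822519/(13110 - 1073384) = -1822519/(-1060274) = -1822519*(-1/1060274) = 1822519/1060274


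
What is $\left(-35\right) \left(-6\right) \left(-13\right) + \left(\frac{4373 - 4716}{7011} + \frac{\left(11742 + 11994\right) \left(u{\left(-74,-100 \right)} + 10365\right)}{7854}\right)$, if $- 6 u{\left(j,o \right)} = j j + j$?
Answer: $\frac{237452665511}{9177399} \approx 25874.0$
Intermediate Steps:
$u{\left(j,o \right)} = - \frac{j}{6} - \frac{j^{2}}{6}$ ($u{\left(j,o \right)} = - \frac{j j + j}{6} = - \frac{j^{2} + j}{6} = - \frac{j + j^{2}}{6} = - \frac{j}{6} - \frac{j^{2}}{6}$)
$\left(-35\right) \left(-6\right) \left(-13\right) + \left(\frac{4373 - 4716}{7011} + \frac{\left(11742 + 11994\right) \left(u{\left(-74,-100 \right)} + 10365\right)}{7854}\right) = \left(-35\right) \left(-6\right) \left(-13\right) + \left(\frac{4373 - 4716}{7011} + \frac{\left(11742 + 11994\right) \left(\left(- \frac{1}{6}\right) \left(-74\right) \left(1 - 74\right) + 10365\right)}{7854}\right) = 210 \left(-13\right) - \left(\frac{343}{7011} - 23736 \left(\left(- \frac{1}{6}\right) \left(-74\right) \left(-73\right) + 10365\right) \frac{1}{7854}\right) = -2730 - \left(\frac{343}{7011} - 23736 \left(- \frac{2701}{3} + 10365\right) \frac{1}{7854}\right) = -2730 - \left(\frac{343}{7011} - 23736 \cdot \frac{28394}{3} \cdot \frac{1}{7854}\right) = -2730 + \left(- \frac{343}{7011} + 224653328 \cdot \frac{1}{7854}\right) = -2730 + \left(- \frac{343}{7011} + \frac{112326664}{3927}\right) = -2730 + \frac{262506964781}{9177399} = \frac{237452665511}{9177399}$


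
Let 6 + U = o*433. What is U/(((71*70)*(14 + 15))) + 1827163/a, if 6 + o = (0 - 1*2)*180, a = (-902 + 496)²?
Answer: 584298361/58516780 ≈ 9.9851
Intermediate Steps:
a = 164836 (a = (-406)² = 164836)
o = -366 (o = -6 + (0 - 1*2)*180 = -6 + (0 - 2)*180 = -6 - 2*180 = -6 - 360 = -366)
U = -158484 (U = -6 - 366*433 = -6 - 158478 = -158484)
U/(((71*70)*(14 + 15))) + 1827163/a = -158484*1/(4970*(14 + 15)) + 1827163/164836 = -158484/(4970*29) + 1827163*(1/164836) = -158484/144130 + 1827163/164836 = -158484*1/144130 + 1827163/164836 = -79242/72065 + 1827163/164836 = 584298361/58516780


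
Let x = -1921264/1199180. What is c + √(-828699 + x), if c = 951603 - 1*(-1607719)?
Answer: 2559322 + I*√74481158845410695/299795 ≈ 2.5593e+6 + 910.33*I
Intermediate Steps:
x = -480316/299795 (x = -1921264*1/1199180 = -480316/299795 ≈ -1.6021)
c = 2559322 (c = 951603 + 1607719 = 2559322)
c + √(-828699 + x) = 2559322 + √(-828699 - 480316/299795) = 2559322 + √(-248440297021/299795) = 2559322 + I*√74481158845410695/299795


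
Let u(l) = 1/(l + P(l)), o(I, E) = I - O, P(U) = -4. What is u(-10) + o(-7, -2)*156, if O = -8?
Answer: 2183/14 ≈ 155.93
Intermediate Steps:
o(I, E) = 8 + I (o(I, E) = I - 1*(-8) = I + 8 = 8 + I)
u(l) = 1/(-4 + l) (u(l) = 1/(l - 4) = 1/(-4 + l))
u(-10) + o(-7, -2)*156 = 1/(-4 - 10) + (8 - 7)*156 = 1/(-14) + 1*156 = -1/14 + 156 = 2183/14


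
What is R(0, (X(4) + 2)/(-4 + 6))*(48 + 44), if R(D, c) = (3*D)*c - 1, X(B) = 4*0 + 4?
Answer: -92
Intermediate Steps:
X(B) = 4 (X(B) = 0 + 4 = 4)
R(D, c) = -1 + 3*D*c (R(D, c) = 3*D*c - 1 = -1 + 3*D*c)
R(0, (X(4) + 2)/(-4 + 6))*(48 + 44) = (-1 + 3*0*((4 + 2)/(-4 + 6)))*(48 + 44) = (-1 + 3*0*(6/2))*92 = (-1 + 3*0*(6*(½)))*92 = (-1 + 3*0*3)*92 = (-1 + 0)*92 = -1*92 = -92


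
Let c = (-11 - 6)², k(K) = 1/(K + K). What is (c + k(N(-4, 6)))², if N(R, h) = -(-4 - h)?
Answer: 33419961/400 ≈ 83550.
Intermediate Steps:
N(R, h) = 4 + h
k(K) = 1/(2*K)
c = 289 (c = (-17)² = 289)
(c + k(N(-4, 6)))² = (289 + 1/(2*(4 + 6)))² = (289 + (½)/10)² = (289 + (½)*(⅒))² = (289 + 1/20)² = (5781/20)² = 33419961/400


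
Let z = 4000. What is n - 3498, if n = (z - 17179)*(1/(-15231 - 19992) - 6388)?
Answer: 988403808307/11741 ≈ 8.4184e+7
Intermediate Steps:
n = 988444878325/11741 (n = (4000 - 17179)*(1/(-15231 - 19992) - 6388) = -13179*(1/(-35223) - 6388) = -13179*(-1/35223 - 6388) = -13179*(-225004525/35223) = 988444878325/11741 ≈ 8.4187e+7)
n - 3498 = 988444878325/11741 - 3498 = 988403808307/11741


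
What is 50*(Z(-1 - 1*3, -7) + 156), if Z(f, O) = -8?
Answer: 7400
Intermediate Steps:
50*(Z(-1 - 1*3, -7) + 156) = 50*(-8 + 156) = 50*148 = 7400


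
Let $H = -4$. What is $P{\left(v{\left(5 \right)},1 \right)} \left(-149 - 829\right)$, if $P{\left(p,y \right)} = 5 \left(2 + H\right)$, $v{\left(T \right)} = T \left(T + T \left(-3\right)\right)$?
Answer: $9780$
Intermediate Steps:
$v{\left(T \right)} = - 2 T^{2}$ ($v{\left(T \right)} = T \left(T - 3 T\right) = T \left(- 2 T\right) = - 2 T^{2}$)
$P{\left(p,y \right)} = -10$ ($P{\left(p,y \right)} = 5 \left(2 - 4\right) = 5 \left(-2\right) = -10$)
$P{\left(v{\left(5 \right)},1 \right)} \left(-149 - 829\right) = - 10 \left(-149 - 829\right) = \left(-10\right) \left(-978\right) = 9780$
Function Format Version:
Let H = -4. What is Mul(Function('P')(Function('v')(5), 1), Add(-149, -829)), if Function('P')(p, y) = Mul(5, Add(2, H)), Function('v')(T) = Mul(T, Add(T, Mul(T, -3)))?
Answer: 9780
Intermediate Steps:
Function('v')(T) = Mul(-2, Pow(T, 2)) (Function('v')(T) = Mul(T, Add(T, Mul(-3, T))) = Mul(T, Mul(-2, T)) = Mul(-2, Pow(T, 2)))
Function('P')(p, y) = -10 (Function('P')(p, y) = Mul(5, Add(2, -4)) = Mul(5, -2) = -10)
Mul(Function('P')(Function('v')(5), 1), Add(-149, -829)) = Mul(-10, Add(-149, -829)) = Mul(-10, -978) = 9780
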